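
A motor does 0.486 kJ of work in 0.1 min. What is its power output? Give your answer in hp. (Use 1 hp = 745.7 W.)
Convert to SI: W = 486.0 J, t = 6.0 s
P = W/t = 486.0/6.0 = 81.0 W = 0.1086 hp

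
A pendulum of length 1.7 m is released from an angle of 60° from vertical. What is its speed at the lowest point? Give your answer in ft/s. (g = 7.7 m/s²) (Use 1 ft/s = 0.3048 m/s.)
h = L(1 − cosθ) = 1.7(1 − cos60°) = 0.85 m
v = √(2gh) = √(2·7.7·0.85) = 3.61801 m/s = 11.87 ft/s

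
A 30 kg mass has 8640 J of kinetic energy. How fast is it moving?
v = √(2·KE/m) = √(2·8640/30) = 24.0 m/s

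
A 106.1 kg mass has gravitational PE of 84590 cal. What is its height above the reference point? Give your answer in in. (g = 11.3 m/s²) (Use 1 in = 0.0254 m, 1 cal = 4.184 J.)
Convert to SI: m = 106.1 kg, PE = 353925 J
h = PE/(mg) = 353925/(106.1·11.3) = 295.2 m = 11620 in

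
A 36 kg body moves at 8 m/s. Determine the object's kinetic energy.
KE = ½mv² = ½(36)(8)² = 1152.0 J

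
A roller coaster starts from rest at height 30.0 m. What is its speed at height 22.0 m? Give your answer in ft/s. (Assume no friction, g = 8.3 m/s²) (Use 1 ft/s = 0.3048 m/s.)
mgh₁ = mgh₂ + ½mv² ⇒ v = √(2g(h₁−h₂)) = √(2·8.3·8.0) = 11.5239 m/s = 37.81 ft/s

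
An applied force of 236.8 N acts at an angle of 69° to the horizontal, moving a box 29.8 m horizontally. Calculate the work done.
W = F·d·cosθ = (236.8)(29.8)cos(69°) = 2529 J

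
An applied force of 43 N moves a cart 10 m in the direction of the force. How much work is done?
W = F·d = (43)(10) = 430.0 J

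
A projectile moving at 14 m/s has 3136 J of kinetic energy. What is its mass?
m = 2·KE/v² = 2·3136/(14)² = 32.0 kg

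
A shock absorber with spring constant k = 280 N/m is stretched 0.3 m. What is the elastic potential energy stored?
PE = ½kx² = ½(280)(0.3)² = 12.6 J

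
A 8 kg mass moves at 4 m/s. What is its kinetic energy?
KE = ½mv² = ½(8)(4)² = 64.0 J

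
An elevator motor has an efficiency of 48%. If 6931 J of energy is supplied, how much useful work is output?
W_out = η·W_in = 0.48·6931 = 3326.88 J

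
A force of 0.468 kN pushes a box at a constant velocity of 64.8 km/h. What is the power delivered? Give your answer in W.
Convert to SI: F = 468.0 N, v = 18.0 m/s
P = Fv = (468.0)(18.0) = 8424 W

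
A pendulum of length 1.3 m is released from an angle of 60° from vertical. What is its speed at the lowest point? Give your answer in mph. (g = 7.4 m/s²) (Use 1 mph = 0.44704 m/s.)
h = L(1 − cosθ) = 1.3(1 − cos60°) = 0.65 m
v = √(2gh) = √(2·7.4·0.65) = 3.10161 m/s = 6.938 mph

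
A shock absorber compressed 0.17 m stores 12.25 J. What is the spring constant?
k = 2·PE/x² = 2·12.25/(0.17)² = 847.8 N/m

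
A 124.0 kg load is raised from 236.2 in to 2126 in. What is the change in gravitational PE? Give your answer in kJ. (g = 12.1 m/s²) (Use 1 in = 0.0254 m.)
Convert to SI: m = 124.0 kg, Δh = 48.0009 m
ΔPE = mgΔh = (124.0)(12.1)(48.0009) = 72020.6 J = 72.02 kJ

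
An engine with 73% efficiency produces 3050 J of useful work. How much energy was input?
W_in = W_out/η = 3050/0.73 = 4178 J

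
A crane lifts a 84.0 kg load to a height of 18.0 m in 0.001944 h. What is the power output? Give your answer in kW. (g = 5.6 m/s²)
Convert to SI: m = 84.0 kg, h = 18.0 m, t = 6.9984 s
P = mgh/t = (84.0)(5.6)(18.0)/6.9984 = 1209.88 W = 1.21 kW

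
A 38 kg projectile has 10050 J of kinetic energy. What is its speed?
v = √(2·KE/m) = √(2·10050/38) = 23.0 m/s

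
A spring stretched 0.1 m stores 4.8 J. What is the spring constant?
k = 2·PE/x² = 2·4.8/(0.1)² = 960.0 N/m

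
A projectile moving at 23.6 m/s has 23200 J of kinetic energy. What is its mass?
m = 2·KE/v² = 2·23200/(23.6)² = 83.31 kg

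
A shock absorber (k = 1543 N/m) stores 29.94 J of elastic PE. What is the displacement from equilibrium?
x = √(2·PE/k) = √(2·29.94/1543) = 0.197 m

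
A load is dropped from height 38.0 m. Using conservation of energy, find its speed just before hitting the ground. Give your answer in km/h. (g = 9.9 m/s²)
mgh = ½mv² ⇒ v = √(2gh) = √(2·9.9·38.0) = 27.4299 m/s = 98.75 km/h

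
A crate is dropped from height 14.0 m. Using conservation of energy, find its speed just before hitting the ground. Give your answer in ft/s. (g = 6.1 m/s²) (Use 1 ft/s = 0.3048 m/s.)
mgh = ½mv² ⇒ v = √(2gh) = √(2·6.1·14.0) = 13.069 m/s = 42.88 ft/s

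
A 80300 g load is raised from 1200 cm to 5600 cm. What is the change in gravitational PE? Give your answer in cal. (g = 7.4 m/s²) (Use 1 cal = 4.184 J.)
Convert to SI: m = 80.3 kg, Δh = 44.0 m
ΔPE = mgΔh = (80.3)(7.4)(44.0) = 26145.7 J = 6249 cal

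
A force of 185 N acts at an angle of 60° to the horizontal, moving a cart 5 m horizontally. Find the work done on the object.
W = F·d·cosθ = (185)(5)cos(60°) = 462.5 J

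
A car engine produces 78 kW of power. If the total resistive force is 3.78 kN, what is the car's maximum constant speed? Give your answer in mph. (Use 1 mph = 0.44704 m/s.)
Convert to SI: F = 3780.0 N
P = Fv ⇒ v = P/F = 78000 W/3780.0 N = 20.6349 m/s = 46.16 mph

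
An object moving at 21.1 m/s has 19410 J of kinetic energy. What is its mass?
m = 2·KE/v² = 2·19410/(21.1)² = 87.19 kg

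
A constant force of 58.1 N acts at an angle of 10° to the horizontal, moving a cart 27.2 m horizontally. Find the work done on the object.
W = F·d·cosθ = (58.1)(27.2)cos(10°) = 1556 J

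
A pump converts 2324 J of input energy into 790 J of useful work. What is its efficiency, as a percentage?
η = W_out/W_in = 790/2324 = 33.99%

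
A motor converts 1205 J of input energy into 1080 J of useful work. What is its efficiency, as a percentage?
η = W_out/W_in = 1080/1205 = 89.63%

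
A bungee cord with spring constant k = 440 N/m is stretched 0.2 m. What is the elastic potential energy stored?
PE = ½kx² = ½(440)(0.2)² = 8.8 J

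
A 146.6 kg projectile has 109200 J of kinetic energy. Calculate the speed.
v = √(2·KE/m) = √(2·109200/146.6) = 38.6 m/s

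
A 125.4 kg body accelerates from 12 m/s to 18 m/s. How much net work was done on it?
W = ΔKE = ½m(v₂² − v₁²) = ½(125.4)(18² − 12²) = 11286.0 J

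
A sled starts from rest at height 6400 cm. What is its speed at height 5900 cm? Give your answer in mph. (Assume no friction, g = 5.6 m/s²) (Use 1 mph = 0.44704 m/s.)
Convert to SI: h₁−h₂ = 5.0 m
mgh₁ = mgh₂ + ½mv² ⇒ v = √(2g(h₁−h₂)) = √(2·5.6·5.0) = 7.48331 m/s = 16.74 mph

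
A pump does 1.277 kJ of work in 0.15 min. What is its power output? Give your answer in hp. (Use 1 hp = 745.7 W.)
Convert to SI: W = 1277.0 J, t = 9.0 s
P = W/t = 1277.0/9.0 = 141.889 W = 0.1903 hp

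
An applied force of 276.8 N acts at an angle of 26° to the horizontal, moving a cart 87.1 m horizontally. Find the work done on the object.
W = F·d·cosθ = (276.8)(87.1)cos(26°) = 21670 J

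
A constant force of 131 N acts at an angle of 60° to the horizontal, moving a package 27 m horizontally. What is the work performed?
W = F·d·cosθ = (131)(27)cos(60°) = 1769 J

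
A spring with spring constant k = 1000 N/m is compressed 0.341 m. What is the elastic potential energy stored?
PE = ½kx² = ½(1000)(0.341)² = 58.14 J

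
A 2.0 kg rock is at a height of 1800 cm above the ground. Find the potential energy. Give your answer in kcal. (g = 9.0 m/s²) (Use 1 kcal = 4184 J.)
Convert to SI: m = 2.0 kg, h = 18.0 m
PE = mgh = (2.0)(9.0)(18.0) = 324.0 J = 0.07744 kcal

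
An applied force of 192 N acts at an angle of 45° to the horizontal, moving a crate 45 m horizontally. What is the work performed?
W = F·d·cosθ = (192)(45)cos(45°) = 6109 J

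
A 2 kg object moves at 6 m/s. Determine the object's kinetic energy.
KE = ½mv² = ½(2)(6)² = 36.0 J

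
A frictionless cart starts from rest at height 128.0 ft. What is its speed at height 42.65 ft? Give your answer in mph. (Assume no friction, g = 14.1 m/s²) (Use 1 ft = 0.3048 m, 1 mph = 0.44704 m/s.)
Convert to SI: h₁−h₂ = 26.0147 m
mgh₁ = mgh₂ + ½mv² ⇒ v = √(2g(h₁−h₂)) = √(2·14.1·26.0147) = 27.0853 m/s = 60.59 mph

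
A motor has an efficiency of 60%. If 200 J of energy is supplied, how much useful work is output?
W_out = η·W_in = 0.6·200 = 120.0 J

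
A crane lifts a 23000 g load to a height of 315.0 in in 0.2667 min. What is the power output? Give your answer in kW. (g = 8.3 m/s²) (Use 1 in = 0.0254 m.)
Convert to SI: m = 23.0 kg, h = 8.001 m, t = 16.002 s
P = mgh/t = (23.0)(8.3)(8.001)/16.002 = 95.45 W = 0.09545 kW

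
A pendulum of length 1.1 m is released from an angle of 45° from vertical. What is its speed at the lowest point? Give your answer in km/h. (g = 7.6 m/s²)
h = L(1 − cosθ) = 1.1(1 − cos45°) = 0.322183 m
v = √(2gh) = √(2·7.6·0.322183) = 2.21296 m/s = 7.967 km/h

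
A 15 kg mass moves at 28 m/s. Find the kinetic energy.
KE = ½mv² = ½(15)(28)² = 5880.0 J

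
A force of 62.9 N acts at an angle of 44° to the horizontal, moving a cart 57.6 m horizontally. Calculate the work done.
W = F·d·cosθ = (62.9)(57.6)cos(44°) = 2606 J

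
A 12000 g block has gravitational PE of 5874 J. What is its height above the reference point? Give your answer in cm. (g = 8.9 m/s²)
Convert to SI: m = 12.0 kg, PE = 5874.0 J
h = PE/(mg) = 5874.0/(12.0·8.9) = 55.0 m = 5500 cm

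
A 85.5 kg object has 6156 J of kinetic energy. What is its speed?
v = √(2·KE/m) = √(2·6156/85.5) = 12.0 m/s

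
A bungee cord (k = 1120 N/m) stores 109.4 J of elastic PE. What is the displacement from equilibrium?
x = √(2·PE/k) = √(2·109.4/1120) = 0.442 m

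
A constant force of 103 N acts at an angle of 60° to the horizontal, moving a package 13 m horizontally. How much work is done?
W = F·d·cosθ = (103)(13)cos(60°) = 669.5 J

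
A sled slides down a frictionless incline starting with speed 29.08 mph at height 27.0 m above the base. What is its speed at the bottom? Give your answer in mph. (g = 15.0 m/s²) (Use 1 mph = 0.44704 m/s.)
Convert to SI: v₀ = 12.9999 m/s, h = 27.0 m
½mv₀² + mgh = ½mv² ⇒ v = √(v₀² + 2gh) = √(12.9999² + 2·15.0·27.0) = 31.2889 m/s = 69.99 mph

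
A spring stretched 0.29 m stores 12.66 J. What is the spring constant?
k = 2·PE/x² = 2·12.66/(0.29)² = 301.1 N/m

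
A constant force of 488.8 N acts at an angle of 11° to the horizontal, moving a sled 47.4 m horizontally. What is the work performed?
W = F·d·cosθ = (488.8)(47.4)cos(11°) = 22740 J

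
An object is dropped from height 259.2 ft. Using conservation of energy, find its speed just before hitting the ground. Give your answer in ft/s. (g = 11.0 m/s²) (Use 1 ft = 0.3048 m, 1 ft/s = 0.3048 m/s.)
Convert to SI: h = 79.0042 m
mgh = ½mv² ⇒ v = √(2gh) = √(2·11.0·79.0042) = 41.6904 m/s = 136.8 ft/s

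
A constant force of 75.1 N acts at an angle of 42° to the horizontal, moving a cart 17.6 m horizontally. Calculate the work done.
W = F·d·cosθ = (75.1)(17.6)cos(42°) = 982.3 J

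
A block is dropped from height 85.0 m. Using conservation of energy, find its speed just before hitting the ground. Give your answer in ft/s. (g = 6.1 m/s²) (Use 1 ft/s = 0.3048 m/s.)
mgh = ½mv² ⇒ v = √(2gh) = √(2·6.1·85.0) = 32.2025 m/s = 105.7 ft/s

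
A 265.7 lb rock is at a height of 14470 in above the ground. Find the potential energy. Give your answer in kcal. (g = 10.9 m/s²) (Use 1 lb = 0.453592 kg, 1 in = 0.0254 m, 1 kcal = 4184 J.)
Convert to SI: m = 120.519 kg, h = 367.538 m
PE = mgh = (120.519)(10.9)(367.538) = 482820 J = 115.4 kcal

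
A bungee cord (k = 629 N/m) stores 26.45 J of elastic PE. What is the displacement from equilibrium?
x = √(2·PE/k) = √(2·26.45/629) = 0.29 m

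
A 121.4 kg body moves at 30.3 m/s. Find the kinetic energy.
KE = ½mv² = ½(121.4)(30.3)² = 55730 J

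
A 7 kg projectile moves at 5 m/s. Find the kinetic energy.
KE = ½mv² = ½(7)(5)² = 87.5 J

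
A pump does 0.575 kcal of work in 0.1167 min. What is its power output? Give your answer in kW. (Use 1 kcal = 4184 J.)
Convert to SI: W = 2405.8 J, t = 7.002 s
P = W/t = 2405.8/7.002 = 343.588 W = 0.3436 kW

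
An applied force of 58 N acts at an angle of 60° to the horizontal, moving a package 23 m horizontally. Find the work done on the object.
W = F·d·cosθ = (58)(23)cos(60°) = 667.0 J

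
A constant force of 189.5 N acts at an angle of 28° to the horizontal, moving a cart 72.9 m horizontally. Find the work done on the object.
W = F·d·cosθ = (189.5)(72.9)cos(28°) = 12200 J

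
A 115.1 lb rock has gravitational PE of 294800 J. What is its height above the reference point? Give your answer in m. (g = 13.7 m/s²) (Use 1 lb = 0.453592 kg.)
Convert to SI: m = 52.2084 kg, PE = 294800 J
h = PE/(mg) = 294800/(52.2084·13.7) = 412.2 m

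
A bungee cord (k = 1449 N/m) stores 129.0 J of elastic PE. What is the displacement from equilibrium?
x = √(2·PE/k) = √(2·129.0/1449) = 0.422 m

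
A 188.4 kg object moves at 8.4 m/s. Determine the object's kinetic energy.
KE = ½mv² = ½(188.4)(8.4)² = 6647 J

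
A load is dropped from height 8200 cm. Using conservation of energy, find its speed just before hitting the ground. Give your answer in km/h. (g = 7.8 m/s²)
Convert to SI: h = 82.0 m
mgh = ½mv² ⇒ v = √(2gh) = √(2·7.8·82.0) = 35.7659 m/s = 128.8 km/h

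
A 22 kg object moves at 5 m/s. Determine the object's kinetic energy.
KE = ½mv² = ½(22)(5)² = 275.0 J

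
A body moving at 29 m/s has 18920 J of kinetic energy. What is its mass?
m = 2·KE/v² = 2·18920/(29)² = 44.99 kg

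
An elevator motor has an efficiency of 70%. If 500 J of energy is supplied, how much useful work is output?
W_out = η·W_in = 0.7·500 = 350.0 J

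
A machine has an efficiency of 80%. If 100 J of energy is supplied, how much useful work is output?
W_out = η·W_in = 0.8·100 = 80.0 J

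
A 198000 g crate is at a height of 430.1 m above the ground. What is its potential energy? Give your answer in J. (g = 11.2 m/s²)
Convert to SI: m = 198.0 kg, h = 430.1 m
PE = mgh = (198.0)(11.2)(430.1) = 953800 J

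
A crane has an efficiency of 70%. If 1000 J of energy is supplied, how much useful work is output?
W_out = η·W_in = 0.7·1000 = 700.0 J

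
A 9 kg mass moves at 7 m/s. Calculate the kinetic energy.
KE = ½mv² = ½(9)(7)² = 220.5 J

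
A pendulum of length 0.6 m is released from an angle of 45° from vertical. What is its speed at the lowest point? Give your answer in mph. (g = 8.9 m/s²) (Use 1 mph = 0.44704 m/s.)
h = L(1 − cosθ) = 0.6(1 − cos45°) = 0.175736 m
v = √(2gh) = √(2·8.9·0.175736) = 1.76864 m/s = 3.956 mph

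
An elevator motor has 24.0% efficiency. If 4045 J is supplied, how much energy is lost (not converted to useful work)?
W_lost = W_in(1 − η) = 4045·(1 − 0.24) = 3074 J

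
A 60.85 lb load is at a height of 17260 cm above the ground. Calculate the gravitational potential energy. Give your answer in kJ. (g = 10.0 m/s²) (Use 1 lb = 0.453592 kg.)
Convert to SI: m = 27.6011 kg, h = 172.6 m
PE = mgh = (27.6011)(10.0)(172.6) = 47639.5 J = 47.64 kJ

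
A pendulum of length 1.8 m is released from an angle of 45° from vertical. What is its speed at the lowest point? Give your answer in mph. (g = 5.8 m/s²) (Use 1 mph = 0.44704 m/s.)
h = L(1 − cosθ) = 1.8(1 − cos45°) = 0.527208 m
v = √(2gh) = √(2·5.8·0.527208) = 2.47298 m/s = 5.532 mph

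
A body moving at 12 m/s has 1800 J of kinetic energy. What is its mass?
m = 2·KE/v² = 2·1800/(12)² = 25.0 kg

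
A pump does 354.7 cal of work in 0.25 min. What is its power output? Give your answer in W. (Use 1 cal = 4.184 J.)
Convert to SI: W = 1484.06 J, t = 15.0 s
P = W/t = 1484.06/15.0 = 98.94 W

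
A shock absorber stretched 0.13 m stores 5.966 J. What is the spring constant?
k = 2·PE/x² = 2·5.966/(0.13)² = 706.0 N/m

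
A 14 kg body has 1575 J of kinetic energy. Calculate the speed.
v = √(2·KE/m) = √(2·1575/14) = 15.0 m/s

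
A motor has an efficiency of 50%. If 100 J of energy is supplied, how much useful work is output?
W_out = η·W_in = 0.5·100 = 50.0 J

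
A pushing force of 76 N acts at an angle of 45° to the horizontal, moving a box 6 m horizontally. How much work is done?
W = F·d·cosθ = (76)(6)cos(45°) = 322.4 J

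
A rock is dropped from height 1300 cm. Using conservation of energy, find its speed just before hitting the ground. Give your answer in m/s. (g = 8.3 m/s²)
Convert to SI: h = 13.0 m
mgh = ½mv² ⇒ v = √(2gh) = √(2·8.3·13.0) = 14.69 m/s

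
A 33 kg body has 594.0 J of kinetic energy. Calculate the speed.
v = √(2·KE/m) = √(2·594.0/33) = 6.0 m/s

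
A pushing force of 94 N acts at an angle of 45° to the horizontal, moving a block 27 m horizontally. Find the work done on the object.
W = F·d·cosθ = (94)(27)cos(45°) = 1795 J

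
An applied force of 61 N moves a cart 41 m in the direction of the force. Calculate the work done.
W = F·d = (61)(41) = 2501 J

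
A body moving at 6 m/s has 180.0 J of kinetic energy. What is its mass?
m = 2·KE/v² = 2·180.0/(6)² = 10.0 kg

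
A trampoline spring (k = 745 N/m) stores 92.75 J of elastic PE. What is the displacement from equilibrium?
x = √(2·PE/k) = √(2·92.75/745) = 0.499 m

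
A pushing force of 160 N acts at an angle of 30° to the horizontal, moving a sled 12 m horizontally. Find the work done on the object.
W = F·d·cosθ = (160)(12)cos(30°) = 1663 J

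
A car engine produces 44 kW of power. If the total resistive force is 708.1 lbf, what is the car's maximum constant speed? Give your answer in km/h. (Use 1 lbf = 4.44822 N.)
Convert to SI: F = 3149.78 N
P = Fv ⇒ v = P/F = 44000 W/3149.78 N = 13.9692 m/s = 50.29 km/h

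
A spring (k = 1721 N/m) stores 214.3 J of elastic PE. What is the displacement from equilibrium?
x = √(2·PE/k) = √(2·214.3/1721) = 0.499 m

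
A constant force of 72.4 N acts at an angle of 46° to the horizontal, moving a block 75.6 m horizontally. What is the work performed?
W = F·d·cosθ = (72.4)(75.6)cos(46°) = 3802 J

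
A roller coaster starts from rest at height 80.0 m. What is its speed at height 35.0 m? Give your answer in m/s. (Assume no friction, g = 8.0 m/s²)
mgh₁ = mgh₂ + ½mv² ⇒ v = √(2g(h₁−h₂)) = √(2·8.0·45.0) = 26.83 m/s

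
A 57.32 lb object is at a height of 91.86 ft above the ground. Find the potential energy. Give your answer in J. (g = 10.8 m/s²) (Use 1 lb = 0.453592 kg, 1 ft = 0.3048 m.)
Convert to SI: m = 25.9999 kg, h = 27.9989 m
PE = mgh = (25.9999)(10.8)(27.9989) = 7862 J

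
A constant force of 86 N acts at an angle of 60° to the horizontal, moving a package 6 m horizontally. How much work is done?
W = F·d·cosθ = (86)(6)cos(60°) = 258.0 J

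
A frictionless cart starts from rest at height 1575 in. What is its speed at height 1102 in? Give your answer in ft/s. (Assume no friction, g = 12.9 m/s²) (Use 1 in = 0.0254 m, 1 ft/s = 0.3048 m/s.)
Convert to SI: h₁−h₂ = 12.0142 m
mgh₁ = mgh₂ + ½mv² ⇒ v = √(2g(h₁−h₂)) = √(2·12.9·12.0142) = 17.6059 m/s = 57.76 ft/s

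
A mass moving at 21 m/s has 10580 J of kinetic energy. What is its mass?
m = 2·KE/v² = 2·10580/(21)² = 47.98 kg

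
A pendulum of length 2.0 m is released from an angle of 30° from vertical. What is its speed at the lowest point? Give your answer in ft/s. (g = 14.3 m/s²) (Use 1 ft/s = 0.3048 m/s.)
h = L(1 − cosθ) = 2.0(1 − cos30°) = 0.267949 m
v = √(2gh) = √(2·14.3·0.267949) = 2.76828 m/s = 9.082 ft/s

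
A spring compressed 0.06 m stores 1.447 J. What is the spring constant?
k = 2·PE/x² = 2·1.447/(0.06)² = 803.9 N/m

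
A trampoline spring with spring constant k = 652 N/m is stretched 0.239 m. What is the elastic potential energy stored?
PE = ½kx² = ½(652)(0.239)² = 18.62 J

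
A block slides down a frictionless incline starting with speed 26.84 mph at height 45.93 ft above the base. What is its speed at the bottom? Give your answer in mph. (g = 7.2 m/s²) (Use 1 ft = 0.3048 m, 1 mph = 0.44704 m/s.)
Convert to SI: v₀ = 11.9986 m/s, h = 13.9995 m
½mv₀² + mgh = ½mv² ⇒ v = √(v₀² + 2gh) = √(11.9986² + 2·7.2·13.9995) = 18.5892 m/s = 41.58 mph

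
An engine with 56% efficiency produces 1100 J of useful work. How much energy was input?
W_in = W_out/η = 1100/0.56 = 1964 J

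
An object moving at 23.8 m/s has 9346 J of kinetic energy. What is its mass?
m = 2·KE/v² = 2·9346/(23.8)² = 33.0 kg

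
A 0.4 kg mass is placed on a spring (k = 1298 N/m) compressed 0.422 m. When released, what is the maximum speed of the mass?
½kx² = ½mv² ⇒ v = x√(k/m) = (0.422)√(1298/0.4) = 24.04 m/s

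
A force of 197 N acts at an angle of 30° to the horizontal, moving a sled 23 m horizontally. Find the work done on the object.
W = F·d·cosθ = (197)(23)cos(30°) = 3924 J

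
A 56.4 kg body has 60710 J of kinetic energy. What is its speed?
v = √(2·KE/m) = √(2·60710/56.4) = 46.4 m/s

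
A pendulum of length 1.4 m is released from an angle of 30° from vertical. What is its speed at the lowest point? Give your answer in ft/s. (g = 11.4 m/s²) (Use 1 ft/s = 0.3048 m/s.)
h = L(1 − cosθ) = 1.4(1 − cos30°) = 0.187564 m
v = √(2gh) = √(2·11.4·0.187564) = 2.06796 m/s = 6.785 ft/s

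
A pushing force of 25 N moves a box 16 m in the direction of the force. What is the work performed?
W = F·d = (25)(16) = 400.0 J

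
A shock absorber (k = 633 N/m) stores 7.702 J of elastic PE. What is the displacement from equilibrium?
x = √(2·PE/k) = √(2·7.702/633) = 0.156 m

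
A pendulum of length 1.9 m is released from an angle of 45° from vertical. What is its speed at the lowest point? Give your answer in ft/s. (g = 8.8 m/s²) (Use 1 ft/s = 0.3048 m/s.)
h = L(1 − cosθ) = 1.9(1 − cos45°) = 0.556497 m
v = √(2gh) = √(2·8.8·0.556497) = 3.12959 m/s = 10.27 ft/s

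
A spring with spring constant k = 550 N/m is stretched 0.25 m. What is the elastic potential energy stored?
PE = ½kx² = ½(550)(0.25)² = 17.19 J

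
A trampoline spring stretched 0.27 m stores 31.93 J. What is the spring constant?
k = 2·PE/x² = 2·31.93/(0.27)² = 876.0 N/m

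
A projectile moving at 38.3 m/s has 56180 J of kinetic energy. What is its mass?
m = 2·KE/v² = 2·56180/(38.3)² = 76.6 kg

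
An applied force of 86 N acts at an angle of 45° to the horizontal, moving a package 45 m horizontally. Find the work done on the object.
W = F·d·cosθ = (86)(45)cos(45°) = 2737 J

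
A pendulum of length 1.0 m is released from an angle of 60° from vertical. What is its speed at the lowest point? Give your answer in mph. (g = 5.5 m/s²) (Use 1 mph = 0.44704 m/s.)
h = L(1 − cosθ) = 1.0(1 − cos60°) = 0.5 m
v = √(2gh) = √(2·5.5·0.5) = 2.34521 m/s = 5.246 mph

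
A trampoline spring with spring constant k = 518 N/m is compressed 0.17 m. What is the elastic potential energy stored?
PE = ½kx² = ½(518)(0.17)² = 7.485 J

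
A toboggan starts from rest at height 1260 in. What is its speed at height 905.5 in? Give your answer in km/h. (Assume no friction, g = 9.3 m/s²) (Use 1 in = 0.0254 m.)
Convert to SI: h₁−h₂ = 9.0043 m
mgh₁ = mgh₂ + ½mv² ⇒ v = √(2g(h₁−h₂)) = √(2·9.3·9.0043) = 12.9414 m/s = 46.59 km/h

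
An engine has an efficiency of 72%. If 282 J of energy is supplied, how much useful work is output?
W_out = η·W_in = 0.72·282 = 203.04 J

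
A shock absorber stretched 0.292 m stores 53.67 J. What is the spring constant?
k = 2·PE/x² = 2·53.67/(0.292)² = 1259 N/m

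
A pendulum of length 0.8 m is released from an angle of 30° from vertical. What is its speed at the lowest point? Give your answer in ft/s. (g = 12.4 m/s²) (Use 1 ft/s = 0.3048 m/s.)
h = L(1 − cosθ) = 0.8(1 − cos30°) = 0.10718 m
v = √(2gh) = √(2·12.4·0.10718) = 1.63035 m/s = 5.349 ft/s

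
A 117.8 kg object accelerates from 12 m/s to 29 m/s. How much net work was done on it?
W = ΔKE = ½m(v₂² − v₁²) = ½(117.8)(29² − 12²) = 41053.3 J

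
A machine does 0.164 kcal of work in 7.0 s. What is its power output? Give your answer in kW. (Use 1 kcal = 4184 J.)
Convert to SI: W = 686.176 J, t = 7.0 s
P = W/t = 686.176/7.0 = 98.0251 W = 0.09803 kW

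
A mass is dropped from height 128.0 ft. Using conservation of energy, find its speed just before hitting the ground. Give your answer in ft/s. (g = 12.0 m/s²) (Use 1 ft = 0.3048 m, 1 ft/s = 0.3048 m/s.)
Convert to SI: h = 39.0144 m
mgh = ½mv² ⇒ v = √(2gh) = √(2·12.0·39.0144) = 30.5998 m/s = 100.4 ft/s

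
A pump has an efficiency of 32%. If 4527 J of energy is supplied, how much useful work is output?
W_out = η·W_in = 0.32·4527 = 1448.64 J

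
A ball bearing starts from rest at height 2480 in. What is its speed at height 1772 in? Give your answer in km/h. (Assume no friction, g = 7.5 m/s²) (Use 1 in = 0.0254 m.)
Convert to SI: h₁−h₂ = 17.9832 m
mgh₁ = mgh₂ + ½mv² ⇒ v = √(2g(h₁−h₂)) = √(2·7.5·17.9832) = 16.424 m/s = 59.13 km/h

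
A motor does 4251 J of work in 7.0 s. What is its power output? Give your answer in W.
P = W/t = 4251.0/7.0 = 607.3 W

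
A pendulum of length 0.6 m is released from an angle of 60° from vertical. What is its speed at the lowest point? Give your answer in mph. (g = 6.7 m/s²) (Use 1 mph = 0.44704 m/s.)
h = L(1 − cosθ) = 0.6(1 − cos60°) = 0.3 m
v = √(2gh) = √(2·6.7·0.3) = 2.00499 m/s = 4.485 mph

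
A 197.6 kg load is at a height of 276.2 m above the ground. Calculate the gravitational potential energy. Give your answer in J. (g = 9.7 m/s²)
PE = mgh = (197.6)(9.7)(276.2) = 529400 J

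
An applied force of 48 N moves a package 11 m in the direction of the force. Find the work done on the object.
W = F·d = (48)(11) = 528.0 J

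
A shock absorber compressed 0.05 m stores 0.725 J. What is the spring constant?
k = 2·PE/x² = 2·0.725/(0.05)² = 580.0 N/m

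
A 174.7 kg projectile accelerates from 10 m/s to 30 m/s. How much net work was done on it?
W = ΔKE = ½m(v₂² − v₁²) = ½(174.7)(30² − 10²) = 69880.0 J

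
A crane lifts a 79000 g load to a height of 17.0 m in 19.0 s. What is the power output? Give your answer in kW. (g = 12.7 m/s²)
Convert to SI: m = 79.0 kg, h = 17.0 m, t = 19.0 s
P = mgh/t = (79.0)(12.7)(17.0)/19.0 = 897.689 W = 0.8977 kW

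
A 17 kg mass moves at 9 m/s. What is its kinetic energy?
KE = ½mv² = ½(17)(9)² = 688.5 J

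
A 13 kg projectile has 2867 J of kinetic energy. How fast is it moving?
v = √(2·KE/m) = √(2·2867/13) = 21.0 m/s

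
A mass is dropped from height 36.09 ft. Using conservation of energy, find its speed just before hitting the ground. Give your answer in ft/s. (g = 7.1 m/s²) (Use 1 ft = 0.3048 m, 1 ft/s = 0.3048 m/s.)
Convert to SI: h = 11.0002 m
mgh = ½mv² ⇒ v = √(2gh) = √(2·7.1·11.0002) = 12.4981 m/s = 41.0 ft/s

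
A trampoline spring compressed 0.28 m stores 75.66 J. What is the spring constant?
k = 2·PE/x² = 2·75.66/(0.28)² = 1930 N/m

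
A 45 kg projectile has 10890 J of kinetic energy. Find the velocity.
v = √(2·KE/m) = √(2·10890/45) = 22.0 m/s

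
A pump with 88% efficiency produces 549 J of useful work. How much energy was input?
W_in = W_out/η = 549/0.88 = 623.9 J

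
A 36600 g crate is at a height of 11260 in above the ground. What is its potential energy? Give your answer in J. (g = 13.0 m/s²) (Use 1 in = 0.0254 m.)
Convert to SI: m = 36.6 kg, h = 286.004 m
PE = mgh = (36.6)(13.0)(286.004) = 136100 J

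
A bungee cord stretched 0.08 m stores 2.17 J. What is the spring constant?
k = 2·PE/x² = 2·2.17/(0.08)² = 678.1 N/m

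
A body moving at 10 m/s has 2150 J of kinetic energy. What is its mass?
m = 2·KE/v² = 2·2150/(10)² = 43.0 kg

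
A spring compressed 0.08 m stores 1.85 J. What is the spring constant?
k = 2·PE/x² = 2·1.85/(0.08)² = 578.1 N/m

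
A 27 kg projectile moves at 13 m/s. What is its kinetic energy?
KE = ½mv² = ½(27)(13)² = 2281.5 J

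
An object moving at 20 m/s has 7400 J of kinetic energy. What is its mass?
m = 2·KE/v² = 2·7400/(20)² = 37.0 kg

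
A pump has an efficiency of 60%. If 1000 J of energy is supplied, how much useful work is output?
W_out = η·W_in = 0.6·1000 = 600.0 J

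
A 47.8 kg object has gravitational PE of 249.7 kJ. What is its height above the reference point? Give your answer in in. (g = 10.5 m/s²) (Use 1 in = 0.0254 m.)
Convert to SI: m = 47.8 kg, PE = 249700 J
h = PE/(mg) = 249700/(47.8·10.5) = 497.509 m = 19590 in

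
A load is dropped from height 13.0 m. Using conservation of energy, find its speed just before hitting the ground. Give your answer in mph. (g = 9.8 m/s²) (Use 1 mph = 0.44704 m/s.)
mgh = ½mv² ⇒ v = √(2gh) = √(2·9.8·13.0) = 15.9625 m/s = 35.71 mph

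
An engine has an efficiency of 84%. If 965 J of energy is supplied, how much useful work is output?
W_out = η·W_in = 0.84·965 = 810.6 J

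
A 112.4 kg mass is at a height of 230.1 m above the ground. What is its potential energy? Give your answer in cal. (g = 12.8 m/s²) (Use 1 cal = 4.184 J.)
PE = mgh = (112.4)(12.8)(230.1) = 331049 J = 79120 cal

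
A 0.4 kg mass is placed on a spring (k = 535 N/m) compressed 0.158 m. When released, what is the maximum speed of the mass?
½kx² = ½mv² ⇒ v = x√(k/m) = (0.158)√(535/0.4) = 5.778 m/s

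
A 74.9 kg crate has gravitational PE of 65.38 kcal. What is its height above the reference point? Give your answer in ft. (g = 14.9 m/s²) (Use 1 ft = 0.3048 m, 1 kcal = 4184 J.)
Convert to SI: m = 74.9 kg, PE = 273550 J
h = PE/(mg) = 273550/(74.9·14.9) = 245.114 m = 804.2 ft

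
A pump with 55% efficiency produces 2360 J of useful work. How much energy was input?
W_in = W_out/η = 2360/0.55 = 4291 J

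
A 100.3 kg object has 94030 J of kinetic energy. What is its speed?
v = √(2·KE/m) = √(2·94030/100.3) = 43.3 m/s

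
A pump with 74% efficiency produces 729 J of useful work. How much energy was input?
W_in = W_out/η = 729/0.74 = 985.1 J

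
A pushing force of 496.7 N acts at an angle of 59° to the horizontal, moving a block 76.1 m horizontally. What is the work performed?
W = F·d·cosθ = (496.7)(76.1)cos(59°) = 19470 J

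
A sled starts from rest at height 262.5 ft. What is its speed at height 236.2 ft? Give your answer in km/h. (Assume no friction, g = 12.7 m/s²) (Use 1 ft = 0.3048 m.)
Convert to SI: h₁−h₂ = 8.01624 m
mgh₁ = mgh₂ + ½mv² ⇒ v = √(2g(h₁−h₂)) = √(2·12.7·8.01624) = 14.2693 m/s = 51.37 km/h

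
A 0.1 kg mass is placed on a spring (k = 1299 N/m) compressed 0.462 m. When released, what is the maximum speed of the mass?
½kx² = ½mv² ⇒ v = x√(k/m) = (0.462)√(1299/0.1) = 52.66 m/s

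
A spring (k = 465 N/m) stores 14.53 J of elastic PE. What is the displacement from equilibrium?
x = √(2·PE/k) = √(2·14.53/465) = 0.25 m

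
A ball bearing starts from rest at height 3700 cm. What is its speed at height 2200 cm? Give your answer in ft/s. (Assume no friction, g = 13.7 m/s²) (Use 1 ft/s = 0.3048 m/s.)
Convert to SI: h₁−h₂ = 15.0 m
mgh₁ = mgh₂ + ½mv² ⇒ v = √(2g(h₁−h₂)) = √(2·13.7·15.0) = 20.2731 m/s = 66.51 ft/s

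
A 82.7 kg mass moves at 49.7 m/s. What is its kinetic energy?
KE = ½mv² = ½(82.7)(49.7)² = 102100 J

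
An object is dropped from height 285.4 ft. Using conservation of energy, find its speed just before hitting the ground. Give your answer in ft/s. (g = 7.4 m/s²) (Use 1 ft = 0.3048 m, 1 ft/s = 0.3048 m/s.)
Convert to SI: h = 86.9899 m
mgh = ½mv² ⇒ v = √(2gh) = √(2·7.4·86.9899) = 35.8811 m/s = 117.7 ft/s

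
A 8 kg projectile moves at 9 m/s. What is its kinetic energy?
KE = ½mv² = ½(8)(9)² = 324.0 J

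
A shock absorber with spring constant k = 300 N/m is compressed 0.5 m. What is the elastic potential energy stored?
PE = ½kx² = ½(300)(0.5)² = 37.5 J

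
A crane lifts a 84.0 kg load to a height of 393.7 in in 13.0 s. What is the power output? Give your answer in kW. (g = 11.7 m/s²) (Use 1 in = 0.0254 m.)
Convert to SI: m = 84.0 kg, h = 9.99998 m, t = 13.0 s
P = mgh/t = (84.0)(11.7)(9.99998)/13.0 = 755.998 W = 0.756 kW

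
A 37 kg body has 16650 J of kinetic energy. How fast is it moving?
v = √(2·KE/m) = √(2·16650/37) = 30.0 m/s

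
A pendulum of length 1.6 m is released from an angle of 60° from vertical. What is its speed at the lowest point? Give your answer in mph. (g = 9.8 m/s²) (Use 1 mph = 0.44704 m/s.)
h = L(1 − cosθ) = 1.6(1 − cos60°) = 0.8 m
v = √(2gh) = √(2·9.8·0.8) = 3.9598 m/s = 8.858 mph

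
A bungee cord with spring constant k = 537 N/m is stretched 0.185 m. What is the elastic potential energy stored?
PE = ½kx² = ½(537)(0.185)² = 9.189 J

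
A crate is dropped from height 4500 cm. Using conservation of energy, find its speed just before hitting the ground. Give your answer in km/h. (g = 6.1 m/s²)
Convert to SI: h = 45.0 m
mgh = ½mv² ⇒ v = √(2gh) = √(2·6.1·45.0) = 23.4307 m/s = 84.35 km/h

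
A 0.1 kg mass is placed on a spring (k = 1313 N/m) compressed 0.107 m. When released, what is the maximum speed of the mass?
½kx² = ½mv² ⇒ v = x√(k/m) = (0.107)√(1313/0.1) = 12.26 m/s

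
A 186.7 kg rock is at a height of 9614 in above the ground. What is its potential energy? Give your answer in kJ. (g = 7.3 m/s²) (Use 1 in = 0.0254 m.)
Convert to SI: m = 186.7 kg, h = 244.196 m
PE = mgh = (186.7)(7.3)(244.196) = 332817 J = 332.8 kJ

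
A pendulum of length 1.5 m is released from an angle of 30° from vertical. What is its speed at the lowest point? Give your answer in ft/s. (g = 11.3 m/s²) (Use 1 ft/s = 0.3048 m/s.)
h = L(1 − cosθ) = 1.5(1 − cos30°) = 0.200962 m
v = √(2gh) = √(2·11.3·0.200962) = 2.13114 m/s = 6.992 ft/s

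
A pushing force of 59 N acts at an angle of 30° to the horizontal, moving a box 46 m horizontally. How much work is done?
W = F·d·cosθ = (59)(46)cos(30°) = 2350 J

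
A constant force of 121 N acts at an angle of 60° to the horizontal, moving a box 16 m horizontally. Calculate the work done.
W = F·d·cosθ = (121)(16)cos(60°) = 968.0 J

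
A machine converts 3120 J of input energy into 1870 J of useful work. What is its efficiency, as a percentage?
η = W_out/W_in = 1870/3120 = 59.94%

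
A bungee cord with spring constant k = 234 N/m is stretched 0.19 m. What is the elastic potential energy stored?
PE = ½kx² = ½(234)(0.19)² = 4.224 J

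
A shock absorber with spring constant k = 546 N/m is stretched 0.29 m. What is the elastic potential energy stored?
PE = ½kx² = ½(546)(0.29)² = 22.96 J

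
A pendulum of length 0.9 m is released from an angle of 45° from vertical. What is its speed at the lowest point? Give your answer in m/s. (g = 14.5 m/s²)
h = L(1 − cosθ) = 0.9(1 − cos45°) = 0.263604 m
v = √(2gh) = √(2·14.5·0.263604) = 2.765 m/s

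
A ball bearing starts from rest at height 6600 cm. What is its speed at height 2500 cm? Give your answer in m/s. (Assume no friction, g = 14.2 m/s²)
Convert to SI: h₁−h₂ = 41.0 m
mgh₁ = mgh₂ + ½mv² ⇒ v = √(2g(h₁−h₂)) = √(2·14.2·41.0) = 34.12 m/s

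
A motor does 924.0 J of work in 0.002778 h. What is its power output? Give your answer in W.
Convert to SI: W = 924.0 J, t = 10.0008 s
P = W/t = 924.0/10.0008 = 92.39 W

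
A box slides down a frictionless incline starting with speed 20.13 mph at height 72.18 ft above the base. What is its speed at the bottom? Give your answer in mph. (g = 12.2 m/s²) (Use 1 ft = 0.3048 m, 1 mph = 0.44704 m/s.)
Convert to SI: v₀ = 8.99892 m/s, h = 22.0005 m
½mv₀² + mgh = ½mv² ⇒ v = √(v₀² + 2gh) = √(8.99892² + 2·12.2·22.0005) = 24.8554 m/s = 55.6 mph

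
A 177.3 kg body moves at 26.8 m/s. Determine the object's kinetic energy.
KE = ½mv² = ½(177.3)(26.8)² = 63670 J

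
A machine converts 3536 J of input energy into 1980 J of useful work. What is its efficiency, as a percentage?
η = W_out/W_in = 1980/3536 = 56.0%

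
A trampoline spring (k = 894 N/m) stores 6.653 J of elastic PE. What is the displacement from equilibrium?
x = √(2·PE/k) = √(2·6.653/894) = 0.122 m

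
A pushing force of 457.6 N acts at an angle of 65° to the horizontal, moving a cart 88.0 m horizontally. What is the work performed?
W = F·d·cosθ = (457.6)(88.0)cos(65°) = 17020 J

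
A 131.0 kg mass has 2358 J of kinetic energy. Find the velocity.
v = √(2·KE/m) = √(2·2358/131.0) = 6.0 m/s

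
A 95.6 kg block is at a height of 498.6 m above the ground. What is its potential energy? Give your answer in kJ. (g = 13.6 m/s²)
PE = mgh = (95.6)(13.6)(498.6) = 648260 J = 648.3 kJ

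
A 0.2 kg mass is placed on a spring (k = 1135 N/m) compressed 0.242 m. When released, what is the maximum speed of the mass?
½kx² = ½mv² ⇒ v = x√(k/m) = (0.242)√(1135/0.2) = 18.23 m/s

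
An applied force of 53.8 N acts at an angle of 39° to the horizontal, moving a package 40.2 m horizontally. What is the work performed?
W = F·d·cosθ = (53.8)(40.2)cos(39°) = 1681 J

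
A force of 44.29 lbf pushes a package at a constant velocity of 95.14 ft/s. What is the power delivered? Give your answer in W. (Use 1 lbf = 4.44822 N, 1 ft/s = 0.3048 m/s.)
Convert to SI: F = 197.012 N, v = 28.9987 m/s
P = Fv = (197.012)(28.9987) = 5713 W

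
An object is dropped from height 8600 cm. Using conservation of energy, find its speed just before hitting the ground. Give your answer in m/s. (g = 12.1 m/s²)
Convert to SI: h = 86.0 m
mgh = ½mv² ⇒ v = √(2gh) = √(2·12.1·86.0) = 45.62 m/s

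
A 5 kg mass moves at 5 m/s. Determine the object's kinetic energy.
KE = ½mv² = ½(5)(5)² = 62.5 J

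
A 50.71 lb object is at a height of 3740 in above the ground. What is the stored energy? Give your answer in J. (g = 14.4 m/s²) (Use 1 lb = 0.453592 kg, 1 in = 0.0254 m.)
Convert to SI: m = 23.0017 kg, h = 94.996 m
PE = mgh = (23.0017)(14.4)(94.996) = 31460 J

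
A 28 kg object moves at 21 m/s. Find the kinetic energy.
KE = ½mv² = ½(28)(21)² = 6174.0 J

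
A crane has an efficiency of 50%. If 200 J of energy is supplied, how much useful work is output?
W_out = η·W_in = 0.5·200 = 100.0 J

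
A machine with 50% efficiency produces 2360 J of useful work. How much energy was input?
W_in = W_out/η = 2360/0.5 = 4720 J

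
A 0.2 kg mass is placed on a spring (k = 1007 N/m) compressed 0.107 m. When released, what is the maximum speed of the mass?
½kx² = ½mv² ⇒ v = x√(k/m) = (0.107)√(1007/0.2) = 7.592 m/s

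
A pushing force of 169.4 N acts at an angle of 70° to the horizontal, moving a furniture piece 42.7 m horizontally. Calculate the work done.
W = F·d·cosθ = (169.4)(42.7)cos(70°) = 2474 J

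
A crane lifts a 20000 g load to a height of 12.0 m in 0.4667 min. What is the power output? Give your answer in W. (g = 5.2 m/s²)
Convert to SI: m = 20.0 kg, h = 12.0 m, t = 28.002 s
P = mgh/t = (20.0)(5.2)(12.0)/28.002 = 44.57 W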